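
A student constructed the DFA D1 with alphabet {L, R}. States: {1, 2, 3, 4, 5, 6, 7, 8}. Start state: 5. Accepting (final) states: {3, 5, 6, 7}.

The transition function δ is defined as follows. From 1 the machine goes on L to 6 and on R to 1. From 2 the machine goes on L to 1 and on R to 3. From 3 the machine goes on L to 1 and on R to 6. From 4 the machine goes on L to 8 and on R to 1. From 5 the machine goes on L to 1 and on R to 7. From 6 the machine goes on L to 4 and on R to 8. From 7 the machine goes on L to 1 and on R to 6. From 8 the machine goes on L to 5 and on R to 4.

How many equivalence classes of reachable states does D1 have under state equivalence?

States {2,3} cannot be reached from the start state, so discard them.
Initial partition by acceptance: {5,6,7} | {1,4,8}.
Split {5,6,7} by δ(·,R) → {5,7} and {6}.
Split {5,7} by δ(·,R) → {5} and {7}.
Refine {1,4,8} on symbol L: members go to different blocks, giving {1} and {4} and {8}.
The partition is now stable with 6 blocks: {5} | {1} | {6} | {7} | {4} | {8}.

6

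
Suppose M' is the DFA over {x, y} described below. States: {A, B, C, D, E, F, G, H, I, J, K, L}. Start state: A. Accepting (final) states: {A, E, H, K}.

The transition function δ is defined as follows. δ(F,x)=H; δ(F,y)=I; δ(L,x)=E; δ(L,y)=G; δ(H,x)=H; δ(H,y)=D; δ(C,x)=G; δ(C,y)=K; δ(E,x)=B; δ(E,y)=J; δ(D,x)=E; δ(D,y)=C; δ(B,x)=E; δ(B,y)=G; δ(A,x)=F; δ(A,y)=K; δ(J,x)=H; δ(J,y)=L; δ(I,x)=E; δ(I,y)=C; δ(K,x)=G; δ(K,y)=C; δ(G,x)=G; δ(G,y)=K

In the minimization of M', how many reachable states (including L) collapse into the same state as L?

4

All states are reachable from the start state.
Initial partition by acceptance: {A,E,H,K} | {B,C,D,F,G,I,J,L}.
Refine {A,E,H,K} on symbol x: members go to different blocks, giving {A,E,K} and {H}.
Refine {A,E,K} on symbol y: members go to different blocks, giving {E,K} and {A}.
On input x, block {B,C,D,F,G,I,J,L} splits into {B,D,I,L} and {C,G} and {F,J}.
Refine {E,K} on symbol x: members go to different blocks, giving {E} and {K}.
Stable partition: {E} | {B,D,I,L} | {H} | {A} | {C,G} | {F,J} | {K} — 7 equivalence classes.
State L belongs to the block {B,D,I,L}, which has 4 states.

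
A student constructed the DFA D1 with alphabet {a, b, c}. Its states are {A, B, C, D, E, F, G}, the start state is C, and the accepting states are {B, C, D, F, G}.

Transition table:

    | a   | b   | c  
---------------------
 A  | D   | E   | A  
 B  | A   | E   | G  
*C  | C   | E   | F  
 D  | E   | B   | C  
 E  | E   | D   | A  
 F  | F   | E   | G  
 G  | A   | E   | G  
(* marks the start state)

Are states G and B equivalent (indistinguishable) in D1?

Yes

Initial partition by acceptance: {B,C,D,F,G} | {A,E}.
On input a, block {B,C,D,F,G} splits into {B,D,G} and {C,F}.
On input b, block {B,D,G} splits into {B,G} and {D}.
On input a, block {A,E} splits into {A} and {E}.
Split {C,F} by δ(·,c) → {C} and {F}.
Stable partition: {B,G} | {A} | {C} | {D} | {E} | {F} — 6 equivalence classes.
G and B lie in the same block of the stable partition, so they are equivalent — no string distinguishes them.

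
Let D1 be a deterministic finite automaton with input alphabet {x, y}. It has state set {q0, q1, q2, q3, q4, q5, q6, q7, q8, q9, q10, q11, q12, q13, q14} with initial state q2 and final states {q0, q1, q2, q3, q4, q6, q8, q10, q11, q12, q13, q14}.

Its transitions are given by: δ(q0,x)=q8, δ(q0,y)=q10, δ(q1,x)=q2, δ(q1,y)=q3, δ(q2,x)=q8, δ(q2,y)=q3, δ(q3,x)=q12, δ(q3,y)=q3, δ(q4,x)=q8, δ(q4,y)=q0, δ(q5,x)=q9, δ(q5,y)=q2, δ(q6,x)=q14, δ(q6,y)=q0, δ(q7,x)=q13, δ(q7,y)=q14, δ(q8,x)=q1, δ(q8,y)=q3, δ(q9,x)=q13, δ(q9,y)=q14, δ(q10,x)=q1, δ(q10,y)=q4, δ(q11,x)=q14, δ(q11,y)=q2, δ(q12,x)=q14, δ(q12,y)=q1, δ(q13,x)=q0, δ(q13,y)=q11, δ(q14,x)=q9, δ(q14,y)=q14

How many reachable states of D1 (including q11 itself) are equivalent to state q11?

Reachable states from the start: {q0,q1,q2,q3,q4,q8,q9,q10,q11,q12,q13,q14}. Unreachable: {q5,q6,q7} — drop them.
P0 = {q0,q1,q2,q3,q4,q8,q10,q11,q12,q13,q14} | {q9}.
Refine {q0,q1,q2,q3,q4,q8,q10,q11,q12,q13,q14} on symbol x: members go to different blocks, giving {q0,q1,q2,q3,q4,q8,q10,q11,q12,q13} and {q14}.
Split {q0,q1,q2,q3,q4,q8,q10,q11,q12,q13} by δ(·,x) → {q0,q1,q2,q3,q4,q8,q10,q13} and {q11,q12}.
Refine {q0,q1,q2,q3,q4,q8,q10,q13} on symbol x: members go to different blocks, giving {q0,q1,q2,q4,q8,q10,q13} and {q3}.
Split {q0,q1,q2,q4,q8,q10,q13} by δ(·,y) → {q0,q4,q10} and {q1,q2,q8} and {q13}.
No further refinement is possible. Final partition (7 blocks): {q0,q4,q10} | {q9} | {q14} | {q11,q12} | {q3} | {q1,q2,q8} | {q13}.
State q11 belongs to the block {q11,q12}, which has 2 states.

2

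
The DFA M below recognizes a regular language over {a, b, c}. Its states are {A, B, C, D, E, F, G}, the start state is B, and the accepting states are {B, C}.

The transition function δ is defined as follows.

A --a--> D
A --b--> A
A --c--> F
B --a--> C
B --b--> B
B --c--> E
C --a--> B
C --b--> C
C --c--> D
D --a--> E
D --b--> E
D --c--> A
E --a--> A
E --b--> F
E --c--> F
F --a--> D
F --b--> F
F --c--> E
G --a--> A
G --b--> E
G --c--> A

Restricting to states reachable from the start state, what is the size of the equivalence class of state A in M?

First remove the unreachable states {G}; 6 states remain.
Start with accepting vs non-accepting: {B,C} | {A,D,E,F}.
The partition is now stable with 2 blocks: {B,C} | {A,D,E,F}.
State A belongs to the block {A,D,E,F}, which has 4 states.

4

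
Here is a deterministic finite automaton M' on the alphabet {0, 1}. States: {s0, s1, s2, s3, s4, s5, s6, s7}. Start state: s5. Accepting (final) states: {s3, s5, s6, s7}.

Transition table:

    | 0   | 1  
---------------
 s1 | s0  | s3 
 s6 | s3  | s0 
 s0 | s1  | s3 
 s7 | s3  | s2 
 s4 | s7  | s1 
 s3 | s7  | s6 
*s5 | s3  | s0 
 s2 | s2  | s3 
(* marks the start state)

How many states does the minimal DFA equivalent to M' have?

States {s4} cannot be reached from the start state, so discard them.
P0 = {s3,s5,s6,s7} | {s0,s1,s2}.
Split {s3,s5,s6,s7} by δ(·,1) → {s5,s6,s7} and {s3}.
Stable partition: {s5,s6,s7} | {s0,s1,s2} | {s3} — 3 equivalence classes.

3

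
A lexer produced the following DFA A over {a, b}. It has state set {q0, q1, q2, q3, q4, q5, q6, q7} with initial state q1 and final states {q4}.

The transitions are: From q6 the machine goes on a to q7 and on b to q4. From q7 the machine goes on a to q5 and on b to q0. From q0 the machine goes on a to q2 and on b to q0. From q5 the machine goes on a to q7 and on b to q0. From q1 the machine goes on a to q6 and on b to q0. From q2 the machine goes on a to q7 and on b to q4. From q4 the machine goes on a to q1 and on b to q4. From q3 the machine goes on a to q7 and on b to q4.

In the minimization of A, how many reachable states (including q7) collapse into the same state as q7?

2

States {q3} cannot be reached from the start state, so discard them.
Start with accepting vs non-accepting: {q4} | {q0,q1,q2,q5,q6,q7}.
Refine {q0,q1,q2,q5,q6,q7} on symbol b: members go to different blocks, giving {q0,q1,q5,q7} and {q2,q6}.
Refine {q0,q1,q5,q7} on symbol a: members go to different blocks, giving {q0,q1} and {q5,q7}.
No further refinement is possible. Final partition (4 blocks): {q4} | {q0,q1} | {q2,q6} | {q5,q7}.
The equivalence class containing q7 is {q5,q7}, of size 2.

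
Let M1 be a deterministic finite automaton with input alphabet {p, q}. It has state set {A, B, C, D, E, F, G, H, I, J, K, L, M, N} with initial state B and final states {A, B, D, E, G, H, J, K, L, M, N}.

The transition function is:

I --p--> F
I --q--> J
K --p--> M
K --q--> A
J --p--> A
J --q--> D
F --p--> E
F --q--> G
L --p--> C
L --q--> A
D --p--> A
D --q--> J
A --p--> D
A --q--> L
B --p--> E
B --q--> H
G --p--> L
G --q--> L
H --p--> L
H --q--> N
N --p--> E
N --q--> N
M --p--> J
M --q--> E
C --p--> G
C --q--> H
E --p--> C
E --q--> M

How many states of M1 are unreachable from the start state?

3

BFS from B reaches {A, B, C, D, E, G, H, J, L, M, N}; the 3 state(s) F, I, K are never visited.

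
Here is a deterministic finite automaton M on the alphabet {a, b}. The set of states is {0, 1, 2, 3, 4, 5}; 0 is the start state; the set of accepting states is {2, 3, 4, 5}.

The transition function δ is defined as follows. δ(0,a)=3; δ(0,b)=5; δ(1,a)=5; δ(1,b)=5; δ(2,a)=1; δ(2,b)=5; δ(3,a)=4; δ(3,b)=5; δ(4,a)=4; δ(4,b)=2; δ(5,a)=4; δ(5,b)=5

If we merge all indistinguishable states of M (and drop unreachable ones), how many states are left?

All states are reachable from the start state.
Start with accepting vs non-accepting: {2,3,4,5} | {0,1}.
On input a, block {2,3,4,5} splits into {3,4,5} and {2}.
Refine {3,4,5} on symbol b: members go to different blocks, giving {3,5} and {4}.
Stable partition: {3,5} | {0,1} | {2} | {4} — 4 equivalence classes.

4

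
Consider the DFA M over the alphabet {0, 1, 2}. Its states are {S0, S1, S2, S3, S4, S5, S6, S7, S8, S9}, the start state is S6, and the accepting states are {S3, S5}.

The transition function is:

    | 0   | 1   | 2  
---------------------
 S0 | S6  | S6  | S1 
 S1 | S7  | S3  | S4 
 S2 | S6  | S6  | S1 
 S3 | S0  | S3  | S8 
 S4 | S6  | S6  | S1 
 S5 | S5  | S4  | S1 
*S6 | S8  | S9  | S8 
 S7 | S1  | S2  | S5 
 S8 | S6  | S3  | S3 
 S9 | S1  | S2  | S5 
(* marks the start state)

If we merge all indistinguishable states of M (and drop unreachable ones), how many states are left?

P0 = {S3,S5} | {S0,S1,S2,S4,S6,S7,S8,S9}.
Split {S3,S5} by δ(·,0) → {S3} and {S5}.
Refine {S0,S1,S2,S4,S6,S7,S8,S9} on symbol 1: members go to different blocks, giving {S0,S2,S4,S6,S7,S9} and {S1,S8}.
Split {S0,S2,S4,S6,S7,S9} by δ(·,0) → {S0,S2,S4} and {S6,S7,S9}.
On input 2, block {S1,S8} splits into {S1} and {S8}.
On input 0, block {S6,S7,S9} splits into {S7,S9} and {S6}.
The partition is now stable with 7 blocks: {S3} | {S0,S2,S4} | {S5} | {S1} | {S7,S9} | {S8} | {S6}.

7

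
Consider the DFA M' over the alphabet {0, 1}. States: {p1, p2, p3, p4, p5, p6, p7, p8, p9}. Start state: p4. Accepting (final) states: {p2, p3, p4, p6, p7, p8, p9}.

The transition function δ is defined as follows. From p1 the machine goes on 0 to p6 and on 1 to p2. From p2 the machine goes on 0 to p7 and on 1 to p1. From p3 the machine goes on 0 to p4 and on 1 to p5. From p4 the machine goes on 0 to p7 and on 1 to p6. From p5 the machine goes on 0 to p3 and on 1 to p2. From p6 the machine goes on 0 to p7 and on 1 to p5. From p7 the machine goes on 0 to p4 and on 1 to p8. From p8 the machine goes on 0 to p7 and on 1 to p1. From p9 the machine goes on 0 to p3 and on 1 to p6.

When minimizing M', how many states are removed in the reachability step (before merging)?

Starting at p4 and following transitions, the reachable set is {p1, p2, p3, p4, p5, p6, p7, p8}. That leaves p9 unreachable — 1 in total.

1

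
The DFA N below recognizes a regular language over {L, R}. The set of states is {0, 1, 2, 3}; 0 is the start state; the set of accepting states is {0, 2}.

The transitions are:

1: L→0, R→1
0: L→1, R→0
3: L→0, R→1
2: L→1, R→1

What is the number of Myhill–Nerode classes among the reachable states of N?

Reachable states from the start: {0,1}. Unreachable: {2,3} — drop them.
Initial partition by acceptance: {0} | {1}.
Stable partition: {0} | {1} — 2 equivalence classes.

2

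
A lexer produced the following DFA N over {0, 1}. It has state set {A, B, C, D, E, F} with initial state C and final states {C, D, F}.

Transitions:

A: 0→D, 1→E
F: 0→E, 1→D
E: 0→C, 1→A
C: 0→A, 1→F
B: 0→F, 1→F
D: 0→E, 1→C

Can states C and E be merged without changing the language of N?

No

Reachable states from the start: {A,C,D,E,F}. Unreachable: {B} — drop them.
Start with accepting vs non-accepting: {C,D,F} | {A,E}.
No further refinement is possible. Final partition (2 blocks): {C,D,F} | {A,E}.
C and E end up in different blocks, so they are distinguishable. For instance, the string 'ε' is accepted from only C.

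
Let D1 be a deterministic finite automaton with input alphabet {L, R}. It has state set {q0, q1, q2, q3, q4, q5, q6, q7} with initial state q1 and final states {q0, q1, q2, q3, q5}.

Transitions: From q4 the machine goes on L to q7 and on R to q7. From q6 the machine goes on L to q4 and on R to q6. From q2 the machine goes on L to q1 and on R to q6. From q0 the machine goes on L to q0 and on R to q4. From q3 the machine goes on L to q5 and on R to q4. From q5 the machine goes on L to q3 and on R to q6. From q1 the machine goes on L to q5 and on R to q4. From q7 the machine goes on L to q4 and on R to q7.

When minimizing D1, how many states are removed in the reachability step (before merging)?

No path from q1 leads to q0, q2; the other 6 states are all reachable.

2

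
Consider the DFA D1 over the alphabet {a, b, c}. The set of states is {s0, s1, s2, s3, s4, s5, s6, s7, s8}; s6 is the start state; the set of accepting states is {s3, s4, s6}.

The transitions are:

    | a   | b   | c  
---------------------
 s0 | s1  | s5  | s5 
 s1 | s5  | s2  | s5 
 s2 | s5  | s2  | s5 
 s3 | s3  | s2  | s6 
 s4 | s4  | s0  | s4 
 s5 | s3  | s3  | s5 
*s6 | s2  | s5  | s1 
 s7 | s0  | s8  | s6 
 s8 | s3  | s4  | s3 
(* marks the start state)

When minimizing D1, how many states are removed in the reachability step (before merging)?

4

BFS from s6 reaches {s1, s2, s3, s5, s6}; the 4 state(s) s0, s4, s7, s8 are never visited.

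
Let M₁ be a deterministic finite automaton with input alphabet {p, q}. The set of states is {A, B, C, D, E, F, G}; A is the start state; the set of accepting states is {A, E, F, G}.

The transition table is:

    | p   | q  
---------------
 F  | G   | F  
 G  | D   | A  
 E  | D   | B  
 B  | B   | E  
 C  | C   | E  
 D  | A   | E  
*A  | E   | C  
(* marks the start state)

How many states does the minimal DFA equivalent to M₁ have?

States {F,G} cannot be reached from the start state, so discard them.
P0 = {A,E} | {B,C,D}.
On input p, block {A,E} splits into {A} and {E}.
Refine {B,C,D} on symbol p: members go to different blocks, giving {B,C} and {D}.
Stable partition: {A} | {B,C} | {E} | {D} — 4 equivalence classes.

4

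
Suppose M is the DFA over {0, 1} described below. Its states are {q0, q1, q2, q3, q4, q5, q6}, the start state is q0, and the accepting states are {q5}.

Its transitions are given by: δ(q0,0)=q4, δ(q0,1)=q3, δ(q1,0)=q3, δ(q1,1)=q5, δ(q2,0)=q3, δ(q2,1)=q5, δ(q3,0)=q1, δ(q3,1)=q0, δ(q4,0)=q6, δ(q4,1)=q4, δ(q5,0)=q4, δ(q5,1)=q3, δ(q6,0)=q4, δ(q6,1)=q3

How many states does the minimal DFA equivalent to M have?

5

Reachable states from the start: {q0,q1,q3,q4,q5,q6}. Unreachable: {q2} — drop them.
P0 = {q5} | {q0,q1,q3,q4,q6}.
Split {q0,q1,q3,q4,q6} by δ(·,1) → {q0,q3,q4,q6} and {q1}.
Split {q0,q3,q4,q6} by δ(·,0) → {q0,q4,q6} and {q3}.
On input 1, block {q0,q4,q6} splits into {q0,q6} and {q4}.
The partition is now stable with 5 blocks: {q5} | {q0,q6} | {q1} | {q3} | {q4}.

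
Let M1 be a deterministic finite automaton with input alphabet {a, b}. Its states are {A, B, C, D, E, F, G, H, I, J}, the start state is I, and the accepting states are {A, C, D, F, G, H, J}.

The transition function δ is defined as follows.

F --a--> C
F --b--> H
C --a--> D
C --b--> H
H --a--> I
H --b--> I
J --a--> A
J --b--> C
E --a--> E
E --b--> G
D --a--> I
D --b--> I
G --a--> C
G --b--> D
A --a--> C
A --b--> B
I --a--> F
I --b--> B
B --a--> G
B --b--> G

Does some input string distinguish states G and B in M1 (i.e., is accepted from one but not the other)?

Reachable states from the start: {B,C,D,F,G,H,I}. Unreachable: {A,E,J} — drop them.
Initial partition by acceptance: {C,D,F,G,H} | {B,I}.
Split {C,D,F,G,H} by δ(·,a) → {C,F,G} and {D,H}.
Refine {C,F,G} on symbol a: members go to different blocks, giving {F,G} and {C}.
Split {B,I} by δ(·,b) → {B} and {I}.
The partition is now stable with 5 blocks: {F,G} | {B} | {D,H} | {C} | {I}.
G and B end up in different blocks, so they are distinguishable. For instance, the string 'ε' is accepted from only G.

Yes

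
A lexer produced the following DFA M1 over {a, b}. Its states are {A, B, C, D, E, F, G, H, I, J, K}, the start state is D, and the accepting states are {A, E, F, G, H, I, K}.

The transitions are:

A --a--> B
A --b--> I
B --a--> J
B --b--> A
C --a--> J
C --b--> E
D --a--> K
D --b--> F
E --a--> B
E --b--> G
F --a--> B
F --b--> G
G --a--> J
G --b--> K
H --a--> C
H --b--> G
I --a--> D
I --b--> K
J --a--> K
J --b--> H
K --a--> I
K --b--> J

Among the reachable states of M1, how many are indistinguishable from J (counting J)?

Every state is reachable, so we keep all 11.
Initial partition by acceptance: {A,E,F,G,H,I,K} | {B,C,D,J}.
Split {A,E,F,G,H,I,K} by δ(·,a) → {A,E,F,G,H,I} and {K}.
Split {A,E,F,G,H,I} by δ(·,b) → {A,E,F,H} and {G,I}.
On input a, block {B,C,D,J} splits into {B,C} and {D,J}.
No further refinement is possible. Final partition (5 blocks): {A,E,F,H} | {B,C} | {K} | {G,I} | {D,J}.
The equivalence class containing J is {D,J}, of size 2.

2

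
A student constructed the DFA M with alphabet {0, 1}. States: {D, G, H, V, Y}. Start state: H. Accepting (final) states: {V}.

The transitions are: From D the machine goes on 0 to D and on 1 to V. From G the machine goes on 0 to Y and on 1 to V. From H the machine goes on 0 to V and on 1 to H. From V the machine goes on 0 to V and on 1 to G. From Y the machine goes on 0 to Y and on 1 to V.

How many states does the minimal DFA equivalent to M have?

3

First remove the unreachable states {D}; 4 states remain.
Initial partition by acceptance: {V} | {G,H,Y}.
Split {G,H,Y} by δ(·,0) → {G,Y} and {H}.
The partition is now stable with 3 blocks: {V} | {G,Y} | {H}.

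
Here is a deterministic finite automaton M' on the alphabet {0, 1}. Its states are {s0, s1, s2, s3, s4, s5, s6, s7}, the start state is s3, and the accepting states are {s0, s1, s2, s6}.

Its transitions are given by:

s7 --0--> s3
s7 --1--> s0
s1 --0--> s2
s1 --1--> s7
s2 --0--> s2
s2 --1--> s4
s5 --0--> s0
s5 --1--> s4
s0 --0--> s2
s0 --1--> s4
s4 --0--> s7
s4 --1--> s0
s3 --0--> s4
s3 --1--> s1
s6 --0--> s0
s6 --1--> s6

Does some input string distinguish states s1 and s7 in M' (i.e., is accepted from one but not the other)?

Yes

States {s5,s6} cannot be reached from the start state, so discard them.
Start with accepting vs non-accepting: {s0,s1,s2} | {s3,s4,s7}.
The partition is now stable with 2 blocks: {s0,s1,s2} | {s3,s4,s7}.
s1 and s7 end up in different blocks, so they are distinguishable. For instance, the string 'ε' is accepted from only s1.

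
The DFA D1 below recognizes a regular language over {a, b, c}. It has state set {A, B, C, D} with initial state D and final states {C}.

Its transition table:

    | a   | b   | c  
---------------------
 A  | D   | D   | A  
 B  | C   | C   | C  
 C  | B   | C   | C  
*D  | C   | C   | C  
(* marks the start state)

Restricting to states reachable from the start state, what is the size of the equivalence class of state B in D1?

2

First remove the unreachable states {A}; 3 states remain.
P0 = {C} | {B,D}.
Stable partition: {C} | {B,D} — 2 equivalence classes.
The equivalence class containing B is {B,D}, of size 2.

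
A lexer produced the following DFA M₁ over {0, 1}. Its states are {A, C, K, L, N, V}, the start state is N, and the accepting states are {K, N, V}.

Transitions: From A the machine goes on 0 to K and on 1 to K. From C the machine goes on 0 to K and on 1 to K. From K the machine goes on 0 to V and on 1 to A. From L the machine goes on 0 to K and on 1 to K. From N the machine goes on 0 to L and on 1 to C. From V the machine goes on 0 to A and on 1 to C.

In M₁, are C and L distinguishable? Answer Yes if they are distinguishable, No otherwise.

No

P0 = {K,N,V} | {A,C,L}.
Split {K,N,V} by δ(·,0) → {N,V} and {K}.
No further refinement is possible. Final partition (3 blocks): {N,V} | {A,C,L} | {K}.
C and L lie in the same block of the stable partition, so they are equivalent — no string distinguishes them.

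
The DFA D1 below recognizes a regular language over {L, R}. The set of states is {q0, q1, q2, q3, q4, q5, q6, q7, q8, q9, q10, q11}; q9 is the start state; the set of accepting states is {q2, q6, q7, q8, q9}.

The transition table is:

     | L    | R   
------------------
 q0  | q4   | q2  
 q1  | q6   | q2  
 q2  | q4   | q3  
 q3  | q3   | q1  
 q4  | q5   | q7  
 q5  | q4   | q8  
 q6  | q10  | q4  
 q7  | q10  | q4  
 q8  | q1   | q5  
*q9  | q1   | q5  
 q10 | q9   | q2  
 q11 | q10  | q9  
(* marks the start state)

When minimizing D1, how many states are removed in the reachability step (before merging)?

2

Starting at q9 and following transitions, the reachable set is {q1, q2, q3, q4, q5, q6, q7, q8, q9, q10}. That leaves q0, q11 unreachable — 2 in total.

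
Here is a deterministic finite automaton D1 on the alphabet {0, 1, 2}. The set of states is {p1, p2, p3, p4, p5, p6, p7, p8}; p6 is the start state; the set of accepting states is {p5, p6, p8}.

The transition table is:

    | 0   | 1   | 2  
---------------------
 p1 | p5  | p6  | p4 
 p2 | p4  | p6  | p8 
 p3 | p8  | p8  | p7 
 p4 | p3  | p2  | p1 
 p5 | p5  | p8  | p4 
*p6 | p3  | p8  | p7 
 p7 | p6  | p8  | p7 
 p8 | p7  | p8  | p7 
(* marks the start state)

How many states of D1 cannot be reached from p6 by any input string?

4

Starting at p6 and following transitions, the reachable set is {p3, p6, p7, p8}. That leaves p1, p2, p4, p5 unreachable — 4 in total.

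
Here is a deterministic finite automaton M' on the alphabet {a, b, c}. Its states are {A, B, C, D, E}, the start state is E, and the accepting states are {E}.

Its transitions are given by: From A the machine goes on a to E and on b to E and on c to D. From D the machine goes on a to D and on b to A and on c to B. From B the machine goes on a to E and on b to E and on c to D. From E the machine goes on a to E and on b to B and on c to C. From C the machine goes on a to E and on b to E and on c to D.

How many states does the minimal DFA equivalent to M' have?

3

Every state is reachable, so we keep all 5.
Initial partition by acceptance: {E} | {A,B,C,D}.
On input a, block {A,B,C,D} splits into {A,B,C} and {D}.
No further refinement is possible. Final partition (3 blocks): {E} | {A,B,C} | {D}.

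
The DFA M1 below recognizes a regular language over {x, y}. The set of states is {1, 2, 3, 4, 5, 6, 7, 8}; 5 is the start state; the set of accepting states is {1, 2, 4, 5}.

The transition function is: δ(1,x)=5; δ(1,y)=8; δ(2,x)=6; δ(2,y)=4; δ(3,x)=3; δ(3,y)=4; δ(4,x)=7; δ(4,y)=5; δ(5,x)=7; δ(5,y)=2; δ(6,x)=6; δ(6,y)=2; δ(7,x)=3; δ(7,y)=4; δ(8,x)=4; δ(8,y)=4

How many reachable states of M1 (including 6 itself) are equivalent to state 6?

Reachable states from the start: {2,3,4,5,6,7}. Unreachable: {1,8} — drop them.
Start with accepting vs non-accepting: {2,4,5} | {3,6,7}.
No further refinement is possible. Final partition (2 blocks): {2,4,5} | {3,6,7}.
State 6 belongs to the block {3,6,7}, which has 3 states.

3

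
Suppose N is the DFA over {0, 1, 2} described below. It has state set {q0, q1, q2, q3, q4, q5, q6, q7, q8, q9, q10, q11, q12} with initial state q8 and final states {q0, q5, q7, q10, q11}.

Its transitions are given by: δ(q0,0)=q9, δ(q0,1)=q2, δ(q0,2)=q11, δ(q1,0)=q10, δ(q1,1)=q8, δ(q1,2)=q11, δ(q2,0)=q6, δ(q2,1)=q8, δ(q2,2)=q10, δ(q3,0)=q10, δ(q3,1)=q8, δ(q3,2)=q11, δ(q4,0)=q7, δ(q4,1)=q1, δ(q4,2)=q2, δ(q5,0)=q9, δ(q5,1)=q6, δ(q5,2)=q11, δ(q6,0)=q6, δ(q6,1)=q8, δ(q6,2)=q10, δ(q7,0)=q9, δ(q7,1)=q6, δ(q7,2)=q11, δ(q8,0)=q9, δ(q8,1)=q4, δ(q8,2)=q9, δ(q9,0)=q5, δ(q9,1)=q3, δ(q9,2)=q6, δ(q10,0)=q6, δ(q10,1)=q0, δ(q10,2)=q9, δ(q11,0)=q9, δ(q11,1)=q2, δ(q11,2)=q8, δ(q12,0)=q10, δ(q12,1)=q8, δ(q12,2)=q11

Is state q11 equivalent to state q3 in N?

States {q12} cannot be reached from the start state, so discard them.
Initial partition by acceptance: {q0,q5,q7,q10,q11} | {q1,q2,q3,q4,q6,q8,q9}.
Split {q0,q5,q7,q10,q11} by δ(·,1) → {q0,q5,q7,q11} and {q10}.
Refine {q0,q5,q7,q11} on symbol 2: members go to different blocks, giving {q0,q5,q7} and {q11}.
Refine {q1,q2,q3,q4,q6,q8,q9} on symbol 0: members go to different blocks, giving {q2,q6,q8} and {q1,q3} and {q4,q9}.
On input 0, block {q2,q6,q8} splits into {q2,q6} and {q8}.
The partition is now stable with 7 blocks: {q0,q5,q7} | {q2,q6} | {q10} | {q11} | {q1,q3} | {q4,q9} | {q8}.
q11 and q3 end up in different blocks, so they are distinguishable. For instance, the string 'ε' is accepted from only q11.

No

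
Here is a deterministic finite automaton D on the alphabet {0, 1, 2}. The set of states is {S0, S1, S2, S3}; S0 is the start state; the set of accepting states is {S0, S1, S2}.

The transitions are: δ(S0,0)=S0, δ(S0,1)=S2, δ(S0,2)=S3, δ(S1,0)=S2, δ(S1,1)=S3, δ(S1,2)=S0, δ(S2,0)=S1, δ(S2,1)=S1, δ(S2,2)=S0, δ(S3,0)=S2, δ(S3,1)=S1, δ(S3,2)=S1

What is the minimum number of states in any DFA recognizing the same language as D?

4

All states are reachable from the start state.
Initial partition by acceptance: {S0,S1,S2} | {S3}.
Split {S0,S1,S2} by δ(·,1) → {S0,S2} and {S1}.
On input 0, block {S0,S2} splits into {S0} and {S2}.
No further refinement is possible. Final partition (4 blocks): {S0} | {S3} | {S1} | {S2}.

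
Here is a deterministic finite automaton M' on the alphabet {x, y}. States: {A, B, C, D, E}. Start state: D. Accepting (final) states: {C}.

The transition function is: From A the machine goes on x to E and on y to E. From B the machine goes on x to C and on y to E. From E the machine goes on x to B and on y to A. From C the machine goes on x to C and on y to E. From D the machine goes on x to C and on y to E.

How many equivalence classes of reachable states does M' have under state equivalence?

All states are reachable from the start state.
Start with accepting vs non-accepting: {C} | {A,B,D,E}.
Split {A,B,D,E} by δ(·,x) → {A,E} and {B,D}.
Split {A,E} by δ(·,x) → {A} and {E}.
The partition is now stable with 4 blocks: {C} | {A} | {B,D} | {E}.

4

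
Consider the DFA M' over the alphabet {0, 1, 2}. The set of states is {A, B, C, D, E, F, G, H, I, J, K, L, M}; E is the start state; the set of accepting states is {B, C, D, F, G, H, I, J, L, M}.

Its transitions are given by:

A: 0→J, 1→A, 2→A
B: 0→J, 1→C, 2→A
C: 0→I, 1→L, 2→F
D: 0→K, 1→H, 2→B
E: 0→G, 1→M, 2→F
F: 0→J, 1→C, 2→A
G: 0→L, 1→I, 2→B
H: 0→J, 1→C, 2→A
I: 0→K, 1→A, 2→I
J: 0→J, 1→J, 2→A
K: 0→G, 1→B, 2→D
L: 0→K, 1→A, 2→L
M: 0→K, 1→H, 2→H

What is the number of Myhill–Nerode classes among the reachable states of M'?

P0 = {B,C,D,F,G,H,I,J,L,M} | {A,E,K}.
On input 0, block {B,C,D,F,G,H,I,J,L,M} splits into {B,C,F,G,H,J} and {D,I,L,M}.
On input 0, block {B,C,F,G,H,J} splits into {B,F,H,J} and {C,G}.
On input 1, block {B,F,H,J} splits into {B,F,H} and {J}.
Refine {A,E,K} on symbol 0: members go to different blocks, giving {E,K} and {A}.
Split {E,K} by δ(·,1) → {E} and {K}.
Split {D,I,L,M} by δ(·,1) → {D,M} and {I,L}.
The partition is now stable with 8 blocks: {B,F,H} | {E} | {D,M} | {C,G} | {J} | {A} | {K} | {I,L}.

8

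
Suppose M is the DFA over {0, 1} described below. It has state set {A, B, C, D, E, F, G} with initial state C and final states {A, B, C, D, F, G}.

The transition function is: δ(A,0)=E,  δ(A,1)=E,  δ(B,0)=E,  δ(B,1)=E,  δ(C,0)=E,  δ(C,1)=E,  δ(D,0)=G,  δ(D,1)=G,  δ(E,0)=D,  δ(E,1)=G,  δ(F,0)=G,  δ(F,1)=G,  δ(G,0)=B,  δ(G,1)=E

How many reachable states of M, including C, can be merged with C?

2

Reachable states from the start: {B,C,D,E,G}. Unreachable: {A,F} — drop them.
P0 = {B,C,D,G} | {E}.
Refine {B,C,D,G} on symbol 0: members go to different blocks, giving {B,C} and {D,G}.
Refine {D,G} on symbol 0: members go to different blocks, giving {D} and {G}.
Stable partition: {B,C} | {E} | {D} | {G} — 4 equivalence classes.
The equivalence class containing C is {B,C}, of size 2.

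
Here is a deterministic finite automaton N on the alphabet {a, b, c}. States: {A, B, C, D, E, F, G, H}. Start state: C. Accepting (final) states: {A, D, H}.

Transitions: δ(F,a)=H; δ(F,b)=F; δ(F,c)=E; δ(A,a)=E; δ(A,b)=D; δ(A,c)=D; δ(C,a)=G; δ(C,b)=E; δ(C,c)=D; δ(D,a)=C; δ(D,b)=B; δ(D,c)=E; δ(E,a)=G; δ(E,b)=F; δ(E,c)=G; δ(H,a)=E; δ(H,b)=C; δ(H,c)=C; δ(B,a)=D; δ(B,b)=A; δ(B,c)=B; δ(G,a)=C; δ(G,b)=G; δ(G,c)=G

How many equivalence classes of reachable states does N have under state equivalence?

8

Every state is reachable, so we keep all 8.
Start with accepting vs non-accepting: {A,D,H} | {B,C,E,F,G}.
Refine {A,D,H} on symbol b: members go to different blocks, giving {D,H} and {A}.
On input a, block {B,C,E,F,G} splits into {C,E,G} and {B,F}.
Split {D,H} by δ(·,b) → {D} and {H}.
On input b, block {C,E,G} splits into {C,G} and {E}.
Refine {C,G} on symbol b: members go to different blocks, giving {C} and {G}.
On input a, block {B,F} splits into {B} and {F}.
Stable partition: {D} | {C} | {A} | {B} | {H} | {E} | {G} | {F} — 8 equivalence classes.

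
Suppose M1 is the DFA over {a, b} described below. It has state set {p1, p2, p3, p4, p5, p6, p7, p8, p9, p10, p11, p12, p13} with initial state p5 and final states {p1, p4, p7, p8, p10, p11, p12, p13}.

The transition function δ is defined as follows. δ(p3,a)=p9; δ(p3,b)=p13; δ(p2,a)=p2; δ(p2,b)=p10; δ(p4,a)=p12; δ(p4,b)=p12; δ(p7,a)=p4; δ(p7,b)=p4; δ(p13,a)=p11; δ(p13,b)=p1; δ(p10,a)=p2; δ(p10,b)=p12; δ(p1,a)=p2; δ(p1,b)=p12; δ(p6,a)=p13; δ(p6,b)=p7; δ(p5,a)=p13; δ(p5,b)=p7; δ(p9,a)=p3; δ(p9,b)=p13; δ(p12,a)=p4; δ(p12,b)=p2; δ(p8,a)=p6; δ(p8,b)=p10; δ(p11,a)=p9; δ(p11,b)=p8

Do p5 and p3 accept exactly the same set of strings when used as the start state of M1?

Every state is reachable, so we keep all 13.
P0 = {p1,p4,p7,p8,p10,p11,p12,p13} | {p2,p3,p5,p6,p9}.
On input a, block {p1,p4,p7,p8,p10,p11,p12,p13} splits into {p1,p8,p10,p11} and {p4,p7,p12,p13}.
On input b, block {p1,p8,p10,p11} splits into {p1,p10} and {p8,p11}.
Refine {p2,p3,p5,p6,p9} on symbol a: members go to different blocks, giving {p2,p3,p9} and {p5,p6}.
Refine {p2,p3,p9} on symbol b: members go to different blocks, giving {p3,p9} and {p2}.
Refine {p4,p7,p12,p13} on symbol a: members go to different blocks, giving {p4,p7,p12} and {p13}.
On input b, block {p4,p7,p12} splits into {p4,p7} and {p12}.
On input a, block {p4,p7} splits into {p4} and {p7}.
On input a, block {p8,p11} splits into {p8} and {p11}.
The partition is now stable with 10 blocks: {p1,p10} | {p3,p9} | {p4} | {p8} | {p5,p6} | {p2} | {p13} | {p12} | {p7} | {p11}.
p5 and p3 end up in different blocks, so they are distinguishable. For instance, the string 'a' is accepted from only p5.

No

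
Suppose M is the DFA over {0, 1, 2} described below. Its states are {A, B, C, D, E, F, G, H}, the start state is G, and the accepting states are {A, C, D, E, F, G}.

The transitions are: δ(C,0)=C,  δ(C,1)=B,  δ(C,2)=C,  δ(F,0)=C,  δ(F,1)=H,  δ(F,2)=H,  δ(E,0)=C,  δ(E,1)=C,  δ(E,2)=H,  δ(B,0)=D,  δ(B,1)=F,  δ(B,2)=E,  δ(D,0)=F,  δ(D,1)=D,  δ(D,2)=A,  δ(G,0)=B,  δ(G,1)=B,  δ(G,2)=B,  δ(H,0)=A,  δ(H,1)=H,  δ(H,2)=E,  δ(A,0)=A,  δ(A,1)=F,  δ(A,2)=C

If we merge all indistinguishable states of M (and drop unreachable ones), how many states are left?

Every state is reachable, so we keep all 8.
Initial partition by acceptance: {A,C,D,E,F,G} | {B,H}.
On input 0, block {A,C,D,E,F,G} splits into {A,C,D,E,F} and {G}.
Refine {A,C,D,E,F} on symbol 1: members go to different blocks, giving {A,D,E} and {C,F}.
Split {A,D,E} by δ(·,0) → {D,E} and {A}.
Split {D,E} by δ(·,1) → {D} and {E}.
Split {B,H} by δ(·,0) → {B} and {H}.
Split {C,F} by δ(·,1) → {C} and {F}.
Stable partition: {D} | {B} | {G} | {C} | {A} | {E} | {H} | {F} — 8 equivalence classes.

8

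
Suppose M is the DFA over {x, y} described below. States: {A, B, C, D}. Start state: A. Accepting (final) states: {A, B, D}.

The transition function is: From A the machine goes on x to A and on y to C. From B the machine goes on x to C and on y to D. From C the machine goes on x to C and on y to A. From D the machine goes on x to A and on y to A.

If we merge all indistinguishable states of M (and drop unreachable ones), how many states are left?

2

First remove the unreachable states {B,D}; 2 states remain.
P0 = {A} | {C}.
Stable partition: {A} | {C} — 2 equivalence classes.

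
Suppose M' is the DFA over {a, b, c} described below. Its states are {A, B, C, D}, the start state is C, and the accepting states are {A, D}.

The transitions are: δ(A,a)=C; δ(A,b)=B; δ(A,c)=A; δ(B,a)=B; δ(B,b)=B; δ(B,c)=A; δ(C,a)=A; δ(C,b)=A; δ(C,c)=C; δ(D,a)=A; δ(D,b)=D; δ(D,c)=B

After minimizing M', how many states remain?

Reachable states from the start: {A,B,C}. Unreachable: {D} — drop them.
Start with accepting vs non-accepting: {A} | {B,C}.
Split {B,C} by δ(·,a) → {B} and {C}.
The partition is now stable with 3 blocks: {A} | {B} | {C}.

3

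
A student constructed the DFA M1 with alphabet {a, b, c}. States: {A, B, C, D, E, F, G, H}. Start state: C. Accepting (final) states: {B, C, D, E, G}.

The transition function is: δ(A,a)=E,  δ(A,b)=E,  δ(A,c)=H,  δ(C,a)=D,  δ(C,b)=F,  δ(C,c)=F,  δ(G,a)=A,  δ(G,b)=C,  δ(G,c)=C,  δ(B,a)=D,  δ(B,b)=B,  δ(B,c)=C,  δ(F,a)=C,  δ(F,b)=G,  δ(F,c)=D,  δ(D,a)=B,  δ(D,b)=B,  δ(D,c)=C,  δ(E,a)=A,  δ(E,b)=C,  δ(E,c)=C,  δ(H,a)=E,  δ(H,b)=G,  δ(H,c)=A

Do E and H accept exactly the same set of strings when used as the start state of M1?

No

Initial partition by acceptance: {B,C,D,E,G} | {A,F,H}.
On input a, block {B,C,D,E,G} splits into {B,C,D} and {E,G}.
On input b, block {B,C,D} splits into {B,D} and {C}.
On input a, block {A,F,H} splits into {A,H} and {F}.
No further refinement is possible. Final partition (5 blocks): {B,D} | {A,H} | {E,G} | {C} | {F}.
E and H end up in different blocks, so they are distinguishable. For instance, the string 'ε' is accepted from only E.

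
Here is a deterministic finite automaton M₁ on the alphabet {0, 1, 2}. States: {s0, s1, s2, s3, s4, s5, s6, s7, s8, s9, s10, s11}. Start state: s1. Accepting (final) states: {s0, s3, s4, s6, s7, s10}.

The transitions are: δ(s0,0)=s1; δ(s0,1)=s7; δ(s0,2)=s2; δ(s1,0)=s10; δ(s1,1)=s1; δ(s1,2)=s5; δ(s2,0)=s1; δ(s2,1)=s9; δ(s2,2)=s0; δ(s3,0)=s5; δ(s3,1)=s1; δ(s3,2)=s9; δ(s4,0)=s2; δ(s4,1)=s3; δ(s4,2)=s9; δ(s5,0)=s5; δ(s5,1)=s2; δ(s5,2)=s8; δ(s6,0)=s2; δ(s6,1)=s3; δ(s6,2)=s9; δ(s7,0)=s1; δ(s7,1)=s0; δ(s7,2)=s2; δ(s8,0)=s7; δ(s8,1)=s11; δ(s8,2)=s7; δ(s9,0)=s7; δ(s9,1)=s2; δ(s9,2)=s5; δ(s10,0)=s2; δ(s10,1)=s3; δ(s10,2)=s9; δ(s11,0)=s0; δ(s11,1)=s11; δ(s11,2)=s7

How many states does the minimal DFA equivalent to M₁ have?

8

States {s4,s6} cannot be reached from the start state, so discard them.
P0 = {s0,s3,s7,s10} | {s1,s2,s5,s8,s9,s11}.
Refine {s0,s3,s7,s10} on symbol 1: members go to different blocks, giving {s0,s7,s10} and {s3}.
Refine {s0,s7,s10} on symbol 1: members go to different blocks, giving {s0,s7} and {s10}.
Split {s1,s2,s5,s8,s9,s11} by δ(·,0) → {s8,s9,s11} and {s2,s5} and {s1}.
On input 1, block {s8,s9,s11} splits into {s8,s11} and {s9}.
On input 0, block {s2,s5} splits into {s2} and {s5}.
The partition is now stable with 8 blocks: {s0,s7} | {s8,s11} | {s3} | {s10} | {s2} | {s1} | {s9} | {s5}.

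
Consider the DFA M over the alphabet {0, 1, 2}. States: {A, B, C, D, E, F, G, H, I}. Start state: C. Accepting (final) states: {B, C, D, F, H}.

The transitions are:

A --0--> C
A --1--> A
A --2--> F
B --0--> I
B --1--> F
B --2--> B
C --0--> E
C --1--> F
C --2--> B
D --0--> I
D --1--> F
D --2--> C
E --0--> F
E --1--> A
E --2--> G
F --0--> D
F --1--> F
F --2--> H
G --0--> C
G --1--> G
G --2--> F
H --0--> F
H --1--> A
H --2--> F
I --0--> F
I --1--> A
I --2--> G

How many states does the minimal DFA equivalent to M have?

Initial partition by acceptance: {B,C,D,F,H} | {A,E,G,I}.
Split {B,C,D,F,H} by δ(·,0) → {B,C,D} and {F,H}.
On input 0, block {A,E,G,I} splits into {A,G} and {E,I}.
Refine {F,H} on symbol 0: members go to different blocks, giving {F} and {H}.
No further refinement is possible. Final partition (5 blocks): {B,C,D} | {A,G} | {F} | {E,I} | {H}.

5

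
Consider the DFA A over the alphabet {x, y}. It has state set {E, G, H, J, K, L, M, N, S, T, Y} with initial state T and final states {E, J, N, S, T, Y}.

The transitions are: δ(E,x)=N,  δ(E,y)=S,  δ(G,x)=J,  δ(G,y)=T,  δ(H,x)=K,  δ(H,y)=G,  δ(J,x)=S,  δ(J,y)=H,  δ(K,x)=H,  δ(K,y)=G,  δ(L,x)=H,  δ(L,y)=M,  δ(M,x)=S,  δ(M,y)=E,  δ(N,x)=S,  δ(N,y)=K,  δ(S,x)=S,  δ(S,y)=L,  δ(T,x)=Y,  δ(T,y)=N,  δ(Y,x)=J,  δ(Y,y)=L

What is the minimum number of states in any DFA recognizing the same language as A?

4

All states are reachable from the start state.
Initial partition by acceptance: {E,J,N,S,T,Y} | {G,H,K,L,M}.
On input y, block {E,J,N,S,T,Y} splits into {J,N,S,Y} and {E,T}.
Refine {G,H,K,L,M} on symbol x: members go to different blocks, giving {H,K,L} and {G,M}.
No further refinement is possible. Final partition (4 blocks): {J,N,S,Y} | {H,K,L} | {E,T} | {G,M}.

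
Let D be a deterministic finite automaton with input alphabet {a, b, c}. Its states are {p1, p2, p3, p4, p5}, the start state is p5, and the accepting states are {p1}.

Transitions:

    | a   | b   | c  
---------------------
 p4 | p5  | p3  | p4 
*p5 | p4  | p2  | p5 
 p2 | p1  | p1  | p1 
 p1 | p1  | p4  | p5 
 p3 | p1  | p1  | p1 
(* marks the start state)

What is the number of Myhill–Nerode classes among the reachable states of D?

3

Initial partition by acceptance: {p1} | {p2,p3,p4,p5}.
Refine {p2,p3,p4,p5} on symbol a: members go to different blocks, giving {p2,p3} and {p4,p5}.
The partition is now stable with 3 blocks: {p1} | {p2,p3} | {p4,p5}.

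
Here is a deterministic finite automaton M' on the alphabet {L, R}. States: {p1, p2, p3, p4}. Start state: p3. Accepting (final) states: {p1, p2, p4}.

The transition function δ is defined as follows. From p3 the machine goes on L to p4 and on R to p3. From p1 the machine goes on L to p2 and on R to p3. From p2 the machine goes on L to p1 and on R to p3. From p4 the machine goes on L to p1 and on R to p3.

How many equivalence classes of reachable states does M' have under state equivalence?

2

Start with accepting vs non-accepting: {p1,p2,p4} | {p3}.
No further refinement is possible. Final partition (2 blocks): {p1,p2,p4} | {p3}.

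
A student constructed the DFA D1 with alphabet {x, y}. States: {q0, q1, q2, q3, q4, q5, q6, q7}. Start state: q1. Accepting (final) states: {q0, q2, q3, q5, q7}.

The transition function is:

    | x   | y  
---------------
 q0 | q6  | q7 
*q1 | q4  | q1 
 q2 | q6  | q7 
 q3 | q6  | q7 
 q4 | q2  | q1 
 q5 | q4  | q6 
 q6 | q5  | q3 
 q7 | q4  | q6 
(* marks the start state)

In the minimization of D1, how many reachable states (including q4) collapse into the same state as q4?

Reachable states from the start: {q1,q2,q3,q4,q5,q6,q7}. Unreachable: {q0} — drop them.
P0 = {q2,q3,q5,q7} | {q1,q4,q6}.
On input y, block {q2,q3,q5,q7} splits into {q2,q3} and {q5,q7}.
On input x, block {q1,q4,q6} splits into {q1} and {q4} and {q6}.
Stable partition: {q2,q3} | {q1} | {q5,q7} | {q4} | {q6} — 5 equivalence classes.
The equivalence class containing q4 is {q4}, of size 1.

1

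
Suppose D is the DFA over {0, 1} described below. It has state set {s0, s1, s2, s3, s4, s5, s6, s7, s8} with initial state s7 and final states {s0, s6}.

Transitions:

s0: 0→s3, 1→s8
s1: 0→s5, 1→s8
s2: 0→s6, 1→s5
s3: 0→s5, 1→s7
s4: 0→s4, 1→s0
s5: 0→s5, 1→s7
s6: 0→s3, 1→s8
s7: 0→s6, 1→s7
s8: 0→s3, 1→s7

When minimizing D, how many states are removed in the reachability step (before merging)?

4

No path from s7 leads to s0, s1, s2, s4; the other 5 states are all reachable.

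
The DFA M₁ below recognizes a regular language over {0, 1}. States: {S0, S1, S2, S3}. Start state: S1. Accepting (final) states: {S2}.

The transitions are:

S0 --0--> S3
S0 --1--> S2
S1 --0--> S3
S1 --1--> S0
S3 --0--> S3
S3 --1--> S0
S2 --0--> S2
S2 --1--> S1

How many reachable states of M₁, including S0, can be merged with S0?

All states are reachable from the start state.
P0 = {S2} | {S0,S1,S3}.
Refine {S0,S1,S3} on symbol 1: members go to different blocks, giving {S1,S3} and {S0}.
The partition is now stable with 3 blocks: {S2} | {S1,S3} | {S0}.
State S0 belongs to the block {S0}, which has 1 states.

1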